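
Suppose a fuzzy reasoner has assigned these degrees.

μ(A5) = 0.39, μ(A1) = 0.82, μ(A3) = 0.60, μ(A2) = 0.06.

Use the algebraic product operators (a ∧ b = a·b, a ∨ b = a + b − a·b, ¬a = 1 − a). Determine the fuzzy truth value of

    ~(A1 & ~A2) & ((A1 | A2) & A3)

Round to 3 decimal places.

0.114

~A2 = 1 − 0.0600 = 0.9400
A1 & ~A2 = a·b on (0.8200, 0.9400) = 0.7708
~(A1 & ~A2) = 1 − 0.7708 = 0.2292
A1 | A2 = a + b − a·b on (0.8200, 0.0600) = 0.8308
(A1 | A2) & A3 = a·b on (0.8308, 0.6000) = 0.4985
~(A1 & ~A2) & ((A1 | A2) & A3) = a·b on (0.2292, 0.4985) = 0.1143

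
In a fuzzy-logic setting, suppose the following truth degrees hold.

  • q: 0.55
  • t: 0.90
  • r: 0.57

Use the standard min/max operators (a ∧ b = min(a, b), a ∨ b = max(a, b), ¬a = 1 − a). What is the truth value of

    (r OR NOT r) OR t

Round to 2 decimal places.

NOT r = 1 − 0.57 = 0.43
r OR NOT r = max(a, b) on (0.57, 0.43) = 0.57
(r OR NOT r) OR t = max(a, b) on (0.57, 0.90) = 0.90

0.90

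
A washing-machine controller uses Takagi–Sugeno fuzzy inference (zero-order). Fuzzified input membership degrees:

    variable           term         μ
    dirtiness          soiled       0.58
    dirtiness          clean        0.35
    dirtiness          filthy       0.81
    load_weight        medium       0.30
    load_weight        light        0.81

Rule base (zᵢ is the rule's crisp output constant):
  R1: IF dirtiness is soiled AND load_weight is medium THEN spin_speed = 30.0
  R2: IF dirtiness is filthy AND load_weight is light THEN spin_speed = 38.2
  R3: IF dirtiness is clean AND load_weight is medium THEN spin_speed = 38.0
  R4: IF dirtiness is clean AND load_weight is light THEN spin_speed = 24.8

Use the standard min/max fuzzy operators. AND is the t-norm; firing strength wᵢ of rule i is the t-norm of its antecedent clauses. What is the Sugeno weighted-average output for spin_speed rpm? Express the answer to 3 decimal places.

R1 (z=30.0): soiled=0.58, medium=0.30; AND[min(a, b)] → w = 0.30
R2 (z=38.2): filthy=0.81, light=0.81; AND[min(a, b)] → w = 0.81
R3 (z=38.0): clean=0.35, medium=0.30; AND[min(a, b)] → w = 0.30
R4 (z=24.8): clean=0.35, light=0.81; AND[min(a, b)] → w = 0.35
Weighted average = (0.30·30.0 + 0.81·38.2 + 0.30·38.0 + 0.35·24.8) / (0.30 + 0.81 + 0.30 + 0.35)
  = 60.0220 / 1.7600 = 34.103

34.103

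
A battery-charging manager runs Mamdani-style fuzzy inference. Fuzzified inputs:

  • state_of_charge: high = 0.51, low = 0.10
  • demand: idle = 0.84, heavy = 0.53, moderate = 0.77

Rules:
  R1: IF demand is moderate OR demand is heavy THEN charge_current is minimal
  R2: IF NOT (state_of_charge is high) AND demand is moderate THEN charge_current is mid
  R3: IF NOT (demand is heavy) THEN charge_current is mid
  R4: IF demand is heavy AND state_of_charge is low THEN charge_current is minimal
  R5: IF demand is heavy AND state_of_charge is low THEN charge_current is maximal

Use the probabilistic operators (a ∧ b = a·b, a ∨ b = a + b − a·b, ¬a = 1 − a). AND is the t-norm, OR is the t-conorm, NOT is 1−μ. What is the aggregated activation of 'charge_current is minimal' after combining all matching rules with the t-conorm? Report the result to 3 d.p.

0.898

R1: moderate=0.77, heavy=0.53; OR[a + b − a·b] → w = 0.8919
R2: ¬high=1−0.51=0.49, moderate=0.77; AND[a·b] → w = 0.3773
R3: ¬heavy=1−0.53=0.47 → w = 0.4700
R4: heavy=0.53, low=0.10; AND[a·b] → w = 0.0530
R5: heavy=0.53, low=0.10; AND[a·b] → w = 0.0530
Rules with consequent 'minimal': {R1, R4} → strengths 0.8919, 0.0530
Aggregate via t-conorm [a + b − a·b]: 0.8976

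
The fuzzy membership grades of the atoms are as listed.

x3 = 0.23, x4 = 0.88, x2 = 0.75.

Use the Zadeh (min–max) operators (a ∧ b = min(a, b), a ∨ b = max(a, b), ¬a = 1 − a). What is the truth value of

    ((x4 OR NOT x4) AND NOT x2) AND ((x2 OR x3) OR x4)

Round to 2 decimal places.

0.25

NOT x4 = 1 − 0.88 = 0.12
x4 OR NOT x4 = max(a, b) on (0.88, 0.12) = 0.88
NOT x2 = 1 − 0.75 = 0.25
(x4 OR NOT x4) AND NOT x2 = min(a, b) on (0.88, 0.25) = 0.25
x2 OR x3 = max(a, b) on (0.75, 0.23) = 0.75
(x2 OR x3) OR x4 = max(a, b) on (0.75, 0.88) = 0.88
((x4 OR NOT x4) AND NOT x2) AND ((x2 OR x3) OR x4) = min(a, b) on (0.25, 0.88) = 0.25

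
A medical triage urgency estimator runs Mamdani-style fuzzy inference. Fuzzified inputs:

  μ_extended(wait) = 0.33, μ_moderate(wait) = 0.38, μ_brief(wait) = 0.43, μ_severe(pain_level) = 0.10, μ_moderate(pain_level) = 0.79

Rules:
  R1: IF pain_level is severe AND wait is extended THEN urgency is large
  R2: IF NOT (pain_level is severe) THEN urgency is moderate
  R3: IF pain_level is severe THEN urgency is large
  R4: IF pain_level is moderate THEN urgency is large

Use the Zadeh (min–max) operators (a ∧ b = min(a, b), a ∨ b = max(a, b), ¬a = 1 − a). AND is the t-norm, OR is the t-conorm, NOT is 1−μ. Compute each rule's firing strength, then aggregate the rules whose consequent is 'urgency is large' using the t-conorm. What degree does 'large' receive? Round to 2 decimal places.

0.79

R1: severe=0.10, extended=0.33; AND[min(a, b)] → w = 0.10
R2: ¬severe=1−0.10=0.90 → w = 0.90
R3: severe=0.10 → w = 0.10
R4: moderate=0.79 → w = 0.79
Rules with consequent 'large': {R1, R3, R4} → strengths 0.10, 0.10, 0.79
Aggregate via t-conorm [max(a, b)]: 0.79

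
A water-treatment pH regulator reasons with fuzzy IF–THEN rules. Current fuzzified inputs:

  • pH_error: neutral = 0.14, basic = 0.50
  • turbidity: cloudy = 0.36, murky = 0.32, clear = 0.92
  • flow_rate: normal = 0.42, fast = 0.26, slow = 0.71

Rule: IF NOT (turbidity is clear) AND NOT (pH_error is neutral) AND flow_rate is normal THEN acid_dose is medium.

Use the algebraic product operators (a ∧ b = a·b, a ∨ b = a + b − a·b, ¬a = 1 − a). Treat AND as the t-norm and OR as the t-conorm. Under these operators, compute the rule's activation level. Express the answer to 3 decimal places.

firing strength: ¬clear=1−0.92=0.08, ¬neutral=1−0.14=0.86, normal=0.42; AND[a·b] → w = 0.0289

0.029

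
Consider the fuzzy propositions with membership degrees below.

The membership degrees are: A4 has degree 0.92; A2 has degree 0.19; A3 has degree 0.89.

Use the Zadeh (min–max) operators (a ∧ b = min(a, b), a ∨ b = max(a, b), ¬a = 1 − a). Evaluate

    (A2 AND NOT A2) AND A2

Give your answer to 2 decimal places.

0.19

NOT A2 = 1 − 0.19 = 0.81
A2 AND NOT A2 = min(a, b) on (0.19, 0.81) = 0.19
(A2 AND NOT A2) AND A2 = min(a, b) on (0.19, 0.19) = 0.19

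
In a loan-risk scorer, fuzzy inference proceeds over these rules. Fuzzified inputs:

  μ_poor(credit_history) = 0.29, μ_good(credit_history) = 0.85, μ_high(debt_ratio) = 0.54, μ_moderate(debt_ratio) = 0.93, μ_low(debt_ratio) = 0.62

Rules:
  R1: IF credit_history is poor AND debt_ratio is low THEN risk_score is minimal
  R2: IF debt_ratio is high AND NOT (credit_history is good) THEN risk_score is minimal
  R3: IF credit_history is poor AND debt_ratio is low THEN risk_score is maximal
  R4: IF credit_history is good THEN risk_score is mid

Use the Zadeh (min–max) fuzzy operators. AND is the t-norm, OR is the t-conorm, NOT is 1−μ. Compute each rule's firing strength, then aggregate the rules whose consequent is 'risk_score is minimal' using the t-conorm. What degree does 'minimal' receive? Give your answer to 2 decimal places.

R1: poor=0.29, low=0.62; AND[min(a, b)] → w = 0.29
R2: high=0.54, ¬good=1−0.85=0.15; AND[min(a, b)] → w = 0.15
R3: poor=0.29, low=0.62; AND[min(a, b)] → w = 0.29
R4: good=0.85 → w = 0.85
Rules with consequent 'minimal': {R1, R2} → strengths 0.29, 0.15
Aggregate via t-conorm [max(a, b)]: 0.29

0.29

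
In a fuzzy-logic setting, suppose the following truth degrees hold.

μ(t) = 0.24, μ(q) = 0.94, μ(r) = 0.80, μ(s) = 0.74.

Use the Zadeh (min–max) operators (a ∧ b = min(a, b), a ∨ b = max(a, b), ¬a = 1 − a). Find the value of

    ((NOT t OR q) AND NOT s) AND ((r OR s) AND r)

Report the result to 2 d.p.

0.26

NOT t = 1 − 0.24 = 0.76
NOT t OR q = max(a, b) on (0.76, 0.94) = 0.94
NOT s = 1 − 0.74 = 0.26
(NOT t OR q) AND NOT s = min(a, b) on (0.94, 0.26) = 0.26
r OR s = max(a, b) on (0.80, 0.74) = 0.80
(r OR s) AND r = min(a, b) on (0.80, 0.80) = 0.80
((NOT t OR q) AND NOT s) AND ((r OR s) AND r) = min(a, b) on (0.26, 0.80) = 0.26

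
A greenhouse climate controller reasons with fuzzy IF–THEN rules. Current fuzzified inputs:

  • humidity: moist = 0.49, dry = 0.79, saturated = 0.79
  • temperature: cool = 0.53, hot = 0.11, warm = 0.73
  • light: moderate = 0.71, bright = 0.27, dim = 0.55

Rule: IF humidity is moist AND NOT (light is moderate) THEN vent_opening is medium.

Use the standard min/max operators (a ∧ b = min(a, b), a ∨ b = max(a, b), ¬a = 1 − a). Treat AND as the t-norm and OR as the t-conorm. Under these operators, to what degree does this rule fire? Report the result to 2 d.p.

firing strength: moist=0.49, ¬moderate=1−0.71=0.29; AND[min(a, b)] → w = 0.29

0.29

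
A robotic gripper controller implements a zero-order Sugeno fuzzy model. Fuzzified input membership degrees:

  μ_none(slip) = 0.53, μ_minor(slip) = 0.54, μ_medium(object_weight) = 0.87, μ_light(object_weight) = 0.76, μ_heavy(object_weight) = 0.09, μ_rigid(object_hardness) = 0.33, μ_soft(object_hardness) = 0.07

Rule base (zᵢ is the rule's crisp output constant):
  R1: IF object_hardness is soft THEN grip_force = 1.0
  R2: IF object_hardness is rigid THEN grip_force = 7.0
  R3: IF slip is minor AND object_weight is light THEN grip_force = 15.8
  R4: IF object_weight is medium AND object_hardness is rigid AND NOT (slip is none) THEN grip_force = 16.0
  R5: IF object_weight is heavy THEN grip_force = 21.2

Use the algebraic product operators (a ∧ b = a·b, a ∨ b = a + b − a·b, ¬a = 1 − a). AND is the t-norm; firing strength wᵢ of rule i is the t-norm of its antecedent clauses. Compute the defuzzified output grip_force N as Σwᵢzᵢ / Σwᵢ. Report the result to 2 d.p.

R1 (z=1.0): soft=0.07 → w = 0.0700
R2 (z=7.0): rigid=0.33 → w = 0.3300
R3 (z=15.8): minor=0.54, light=0.76; AND[a·b] → w = 0.4104
R4 (z=16.0): medium=0.87, rigid=0.33, ¬none=1−0.53=0.47; AND[a·b] → w = 0.1349
R5 (z=21.2): heavy=0.09 → w = 0.0900
Weighted average = (0.0700·1.0 + 0.3300·7.0 + 0.4104·15.8 + 0.1349·16.0 + 0.0900·21.2) / (0.0700 + 0.3300 + 0.4104 + 0.1349 + 0.0900)
  = 12.9313 / 1.0353 = 12.49

12.49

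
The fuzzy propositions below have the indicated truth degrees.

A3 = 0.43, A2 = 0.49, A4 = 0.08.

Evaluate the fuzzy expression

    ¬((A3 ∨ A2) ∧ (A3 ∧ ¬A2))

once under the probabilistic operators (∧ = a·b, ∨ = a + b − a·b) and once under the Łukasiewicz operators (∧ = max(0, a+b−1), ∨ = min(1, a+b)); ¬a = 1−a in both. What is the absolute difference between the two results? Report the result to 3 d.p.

0.156

Under probabilistic:
  A3 ∨ A2 = a + b − a·b on (0.4300, 0.4900) = 0.7093
  ¬A2 = 1 − 0.4900 = 0.5100
  A3 ∧ ¬A2 = a·b on (0.4300, 0.5100) = 0.2193
  (A3 ∨ A2) ∧ (A3 ∧ ¬A2) = a·b on (0.7093, 0.2193) = 0.1555
  ¬((A3 ∨ A2) ∧ (A3 ∧ ¬A2)) = 1 − 0.1555 = 0.8445
  → value = 0.8445
Under Łukasiewicz:
  A3 ∨ A2 = min(1, a+b) on (0.43, 0.49) = 0.92
  ¬A2 = 1 − 0.49 = 0.51
  A3 ∧ ¬A2 = max(0, a+b−1) on (0.43, 0.51) = 0.00
  (A3 ∨ A2) ∧ (A3 ∧ ¬A2) = max(0, a+b−1) on (0.92, 0.00) = 0.00
  ¬((A3 ∨ A2) ∧ (A3 ∧ ¬A2)) = 1 − 0.00 = 1.00
  → value = 1.0000
|0.8445 − 1.0000| = 0.156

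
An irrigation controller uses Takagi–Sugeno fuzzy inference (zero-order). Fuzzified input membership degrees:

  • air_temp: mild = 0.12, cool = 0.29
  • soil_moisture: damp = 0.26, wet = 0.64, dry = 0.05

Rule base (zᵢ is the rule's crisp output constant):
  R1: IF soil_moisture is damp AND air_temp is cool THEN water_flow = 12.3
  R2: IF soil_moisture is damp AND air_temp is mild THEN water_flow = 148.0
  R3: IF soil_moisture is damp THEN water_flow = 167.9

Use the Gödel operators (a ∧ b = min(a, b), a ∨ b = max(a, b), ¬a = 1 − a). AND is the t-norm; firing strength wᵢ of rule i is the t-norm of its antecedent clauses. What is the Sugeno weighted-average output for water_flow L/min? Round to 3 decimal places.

R1 (z=12.3): damp=0.26, cool=0.29; AND[min(a, b)] → w = 0.26
R2 (z=148.0): damp=0.26, mild=0.12; AND[min(a, b)] → w = 0.12
R3 (z=167.9): damp=0.26 → w = 0.26
Weighted average = (0.26·12.3 + 0.12·148.0 + 0.26·167.9) / (0.26 + 0.12 + 0.26)
  = 64.6120 / 0.6400 = 100.956

100.956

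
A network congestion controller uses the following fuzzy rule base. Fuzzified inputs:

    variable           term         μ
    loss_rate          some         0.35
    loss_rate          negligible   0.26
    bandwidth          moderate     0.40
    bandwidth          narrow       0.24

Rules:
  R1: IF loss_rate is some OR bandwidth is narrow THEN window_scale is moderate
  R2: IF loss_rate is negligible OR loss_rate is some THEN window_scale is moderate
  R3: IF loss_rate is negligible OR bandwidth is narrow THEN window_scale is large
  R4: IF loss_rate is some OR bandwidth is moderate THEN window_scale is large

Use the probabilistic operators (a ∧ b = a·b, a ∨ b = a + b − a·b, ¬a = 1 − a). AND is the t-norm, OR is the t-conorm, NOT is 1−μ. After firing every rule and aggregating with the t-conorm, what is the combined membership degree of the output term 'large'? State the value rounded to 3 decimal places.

0.781

R1: some=0.35, narrow=0.24; OR[a + b − a·b] → w = 0.5060
R2: negligible=0.26, some=0.35; OR[a + b − a·b] → w = 0.5190
R3: negligible=0.26, narrow=0.24; OR[a + b − a·b] → w = 0.4376
R4: some=0.35, moderate=0.40; OR[a + b − a·b] → w = 0.6100
Rules with consequent 'large': {R3, R4} → strengths 0.4376, 0.6100
Aggregate via t-conorm [a + b − a·b]: 0.7807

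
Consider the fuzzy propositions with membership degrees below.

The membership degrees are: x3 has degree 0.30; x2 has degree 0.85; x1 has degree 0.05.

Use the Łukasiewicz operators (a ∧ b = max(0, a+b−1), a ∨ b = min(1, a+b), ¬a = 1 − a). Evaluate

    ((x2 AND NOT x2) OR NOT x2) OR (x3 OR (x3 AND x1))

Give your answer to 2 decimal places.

NOT x2 = 1 − 0.85 = 0.15
x2 AND NOT x2 = max(0, a+b−1) on (0.85, 0.15) = 0.00
NOT x2 = 1 − 0.85 = 0.15
(x2 AND NOT x2) OR NOT x2 = min(1, a+b) on (0.00, 0.15) = 0.15
x3 AND x1 = max(0, a+b−1) on (0.30, 0.05) = 0.00
x3 OR (x3 AND x1) = min(1, a+b) on (0.30, 0.00) = 0.30
((x2 AND NOT x2) OR NOT x2) OR (x3 OR (x3 AND x1)) = min(1, a+b) on (0.15, 0.30) = 0.45

0.45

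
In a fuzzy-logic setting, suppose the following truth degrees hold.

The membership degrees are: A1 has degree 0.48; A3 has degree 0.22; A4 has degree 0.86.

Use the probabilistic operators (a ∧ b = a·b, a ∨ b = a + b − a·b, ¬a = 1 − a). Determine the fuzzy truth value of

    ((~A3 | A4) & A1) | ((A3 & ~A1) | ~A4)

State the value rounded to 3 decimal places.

~A3 = 1 − 0.2200 = 0.7800
~A3 | A4 = a + b − a·b on (0.7800, 0.8600) = 0.9692
(~A3 | A4) & A1 = a·b on (0.9692, 0.4800) = 0.4652
~A1 = 1 − 0.4800 = 0.5200
A3 & ~A1 = a·b on (0.2200, 0.5200) = 0.1144
~A4 = 1 − 0.8600 = 0.1400
(A3 & ~A1) | ~A4 = a + b − a·b on (0.1144, 0.1400) = 0.2384
((~A3 | A4) & A1) | ((A3 & ~A1) | ~A4) = a + b − a·b on (0.4652, 0.2384) = 0.5927

0.593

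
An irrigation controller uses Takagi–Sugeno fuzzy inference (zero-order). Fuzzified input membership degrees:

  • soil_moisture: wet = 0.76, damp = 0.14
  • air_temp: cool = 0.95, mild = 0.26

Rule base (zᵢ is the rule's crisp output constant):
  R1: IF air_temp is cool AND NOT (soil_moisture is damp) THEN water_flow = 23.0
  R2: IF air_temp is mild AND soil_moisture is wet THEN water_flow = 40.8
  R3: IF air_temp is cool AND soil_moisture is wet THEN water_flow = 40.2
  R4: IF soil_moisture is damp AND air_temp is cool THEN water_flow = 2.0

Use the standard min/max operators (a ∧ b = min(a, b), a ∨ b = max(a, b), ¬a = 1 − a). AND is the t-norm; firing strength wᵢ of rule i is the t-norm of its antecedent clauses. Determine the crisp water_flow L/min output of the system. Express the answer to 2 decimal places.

R1 (z=23.0): cool=0.95, ¬damp=1−0.14=0.86; AND[min(a, b)] → w = 0.86
R2 (z=40.8): mild=0.26, wet=0.76; AND[min(a, b)] → w = 0.26
R3 (z=40.2): cool=0.95, wet=0.76; AND[min(a, b)] → w = 0.76
R4 (z=2.0): damp=0.14, cool=0.95; AND[min(a, b)] → w = 0.14
Weighted average = (0.86·23.0 + 0.26·40.8 + 0.76·40.2 + 0.14·2.0) / (0.86 + 0.26 + 0.76 + 0.14)
  = 61.2200 / 2.0200 = 30.31

30.31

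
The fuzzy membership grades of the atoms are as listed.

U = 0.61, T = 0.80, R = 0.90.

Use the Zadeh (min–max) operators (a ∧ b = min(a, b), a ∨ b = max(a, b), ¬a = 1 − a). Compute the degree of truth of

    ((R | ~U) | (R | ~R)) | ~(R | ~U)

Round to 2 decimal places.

~U = 1 − 0.61 = 0.39
R | ~U = max(a, b) on (0.90, 0.39) = 0.90
~R = 1 − 0.90 = 0.10
R | ~R = max(a, b) on (0.90, 0.10) = 0.90
(R | ~U) | (R | ~R) = max(a, b) on (0.90, 0.90) = 0.90
~U = 1 − 0.61 = 0.39
R | ~U = max(a, b) on (0.90, 0.39) = 0.90
~(R | ~U) = 1 − 0.90 = 0.10
((R | ~U) | (R | ~R)) | ~(R | ~U) = max(a, b) on (0.90, 0.10) = 0.90

0.90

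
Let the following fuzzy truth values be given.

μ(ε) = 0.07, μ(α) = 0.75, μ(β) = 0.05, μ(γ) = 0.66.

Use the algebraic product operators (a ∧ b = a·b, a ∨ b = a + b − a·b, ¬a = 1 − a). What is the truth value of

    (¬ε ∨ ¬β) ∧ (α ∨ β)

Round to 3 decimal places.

0.760

¬ε = 1 − 0.0700 = 0.9300
¬β = 1 − 0.0500 = 0.9500
¬ε ∨ ¬β = a + b − a·b on (0.9300, 0.9500) = 0.9965
α ∨ β = a + b − a·b on (0.7500, 0.0500) = 0.7625
(¬ε ∨ ¬β) ∧ (α ∨ β) = a·b on (0.9965, 0.7625) = 0.7598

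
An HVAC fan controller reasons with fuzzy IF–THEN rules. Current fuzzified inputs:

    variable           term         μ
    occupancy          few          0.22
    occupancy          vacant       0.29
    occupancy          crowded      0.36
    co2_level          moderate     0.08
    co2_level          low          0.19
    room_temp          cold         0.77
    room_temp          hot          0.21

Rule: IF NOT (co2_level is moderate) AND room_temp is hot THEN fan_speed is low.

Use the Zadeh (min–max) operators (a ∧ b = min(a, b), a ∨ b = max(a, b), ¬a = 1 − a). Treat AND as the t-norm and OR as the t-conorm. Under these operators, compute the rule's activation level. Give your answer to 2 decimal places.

0.21

firing strength: ¬moderate=1−0.08=0.92, hot=0.21; AND[min(a, b)] → w = 0.21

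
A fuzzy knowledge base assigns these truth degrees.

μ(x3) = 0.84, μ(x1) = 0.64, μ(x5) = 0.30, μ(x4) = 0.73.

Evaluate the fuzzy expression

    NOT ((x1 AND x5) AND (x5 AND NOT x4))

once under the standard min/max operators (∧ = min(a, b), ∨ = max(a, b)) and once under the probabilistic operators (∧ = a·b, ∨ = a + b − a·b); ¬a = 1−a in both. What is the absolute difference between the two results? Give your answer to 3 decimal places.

0.254

Under standard min/max:
  x1 AND x5 = min(a, b) on (0.64, 0.30) = 0.30
  NOT x4 = 1 − 0.73 = 0.27
  x5 AND NOT x4 = min(a, b) on (0.30, 0.27) = 0.27
  (x1 AND x5) AND (x5 AND NOT x4) = min(a, b) on (0.30, 0.27) = 0.27
  NOT ((x1 AND x5) AND (x5 AND NOT x4)) = 1 − 0.27 = 0.73
  → value = 0.7300
Under probabilistic:
  x1 AND x5 = a·b on (0.6400, 0.3000) = 0.1920
  NOT x4 = 1 − 0.7300 = 0.2700
  x5 AND NOT x4 = a·b on (0.3000, 0.2700) = 0.0810
  (x1 AND x5) AND (x5 AND NOT x4) = a·b on (0.1920, 0.0810) = 0.0156
  NOT ((x1 AND x5) AND (x5 AND NOT x4)) = 1 − 0.0156 = 0.9844
  → value = 0.9844
|0.7300 − 0.9844| = 0.254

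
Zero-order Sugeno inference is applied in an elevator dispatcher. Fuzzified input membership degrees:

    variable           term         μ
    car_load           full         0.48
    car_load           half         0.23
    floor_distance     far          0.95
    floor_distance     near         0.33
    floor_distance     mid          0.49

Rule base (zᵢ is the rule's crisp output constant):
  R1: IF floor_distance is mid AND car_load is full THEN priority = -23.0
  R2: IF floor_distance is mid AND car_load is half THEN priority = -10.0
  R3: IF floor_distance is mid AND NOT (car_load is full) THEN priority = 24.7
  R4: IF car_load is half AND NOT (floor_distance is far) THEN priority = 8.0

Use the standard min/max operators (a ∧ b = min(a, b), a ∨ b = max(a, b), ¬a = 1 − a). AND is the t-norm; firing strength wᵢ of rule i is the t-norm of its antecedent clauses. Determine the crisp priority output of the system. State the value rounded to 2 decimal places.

R1 (z=-23.0): mid=0.49, full=0.48; AND[min(a, b)] → w = 0.48
R2 (z=-10.0): mid=0.49, half=0.23; AND[min(a, b)] → w = 0.23
R3 (z=24.7): mid=0.49, ¬full=1−0.48=0.52; AND[min(a, b)] → w = 0.49
R4 (z=8.0): half=0.23, ¬far=1−0.95=0.05; AND[min(a, b)] → w = 0.05
Weighted average = (0.48·-23.0 + 0.23·-10.0 + 0.49·24.7 + 0.05·8.0) / (0.48 + 0.23 + 0.49 + 0.05)
  = -0.8370 / 1.2500 = -0.67

-0.67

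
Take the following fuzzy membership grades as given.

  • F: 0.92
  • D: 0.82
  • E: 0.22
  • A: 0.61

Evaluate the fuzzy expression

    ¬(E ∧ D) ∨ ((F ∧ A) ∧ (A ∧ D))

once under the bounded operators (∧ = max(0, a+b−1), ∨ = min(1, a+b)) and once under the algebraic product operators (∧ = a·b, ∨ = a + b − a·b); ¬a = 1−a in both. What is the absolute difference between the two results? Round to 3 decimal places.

Under bounded:
  E ∧ D = max(0, a+b−1) on (0.22, 0.82) = 0.04
  ¬(E ∧ D) = 1 − 0.04 = 0.96
  F ∧ A = max(0, a+b−1) on (0.92, 0.61) = 0.53
  A ∧ D = max(0, a+b−1) on (0.61, 0.82) = 0.43
  (F ∧ A) ∧ (A ∧ D) = max(0, a+b−1) on (0.53, 0.43) = 0.00
  ¬(E ∧ D) ∨ ((F ∧ A) ∧ (A ∧ D)) = min(1, a+b) on (0.96, 0.00) = 0.96
  → value = 0.9600
Under algebraic product:
  E ∧ D = a·b on (0.2200, 0.8200) = 0.1804
  ¬(E ∧ D) = 1 − 0.1804 = 0.8196
  F ∧ A = a·b on (0.9200, 0.6100) = 0.5612
  A ∧ D = a·b on (0.6100, 0.8200) = 0.5002
  (F ∧ A) ∧ (A ∧ D) = a·b on (0.5612, 0.5002) = 0.2807
  ¬(E ∧ D) ∨ ((F ∧ A) ∧ (A ∧ D)) = a + b − a·b on (0.8196, 0.2807) = 0.8702
  → value = 0.8702
|0.9600 − 0.8702| = 0.090

0.090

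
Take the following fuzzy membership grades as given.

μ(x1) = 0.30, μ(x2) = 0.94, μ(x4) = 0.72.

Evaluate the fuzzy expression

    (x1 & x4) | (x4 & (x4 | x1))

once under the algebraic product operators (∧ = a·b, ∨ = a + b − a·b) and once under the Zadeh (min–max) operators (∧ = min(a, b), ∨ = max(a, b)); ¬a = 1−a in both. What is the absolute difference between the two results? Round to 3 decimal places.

Under algebraic product:
  x1 & x4 = a·b on (0.3000, 0.7200) = 0.2160
  x4 | x1 = a + b − a·b on (0.7200, 0.3000) = 0.8040
  x4 & (x4 | x1) = a·b on (0.7200, 0.8040) = 0.5789
  (x1 & x4) | (x4 & (x4 | x1)) = a + b − a·b on (0.2160, 0.5789) = 0.6698
  → value = 0.6698
Under Zadeh (min–max):
  x1 & x4 = min(a, b) on (0.30, 0.72) = 0.30
  x4 | x1 = max(a, b) on (0.72, 0.30) = 0.72
  x4 & (x4 | x1) = min(a, b) on (0.72, 0.72) = 0.72
  (x1 & x4) | (x4 & (x4 | x1)) = max(a, b) on (0.30, 0.72) = 0.72
  → value = 0.7200
|0.6698 − 0.7200| = 0.050

0.050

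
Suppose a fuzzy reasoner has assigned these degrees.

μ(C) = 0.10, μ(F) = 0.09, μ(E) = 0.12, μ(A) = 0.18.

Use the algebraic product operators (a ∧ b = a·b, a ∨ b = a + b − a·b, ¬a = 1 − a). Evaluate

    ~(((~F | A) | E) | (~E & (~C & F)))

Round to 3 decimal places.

~F = 1 − 0.0900 = 0.9100
~F | A = a + b − a·b on (0.9100, 0.1800) = 0.9262
(~F | A) | E = a + b − a·b on (0.9262, 0.1200) = 0.9351
~E = 1 − 0.1200 = 0.8800
~C = 1 − 0.1000 = 0.9000
~C & F = a·b on (0.9000, 0.0900) = 0.0810
~E & (~C & F) = a·b on (0.8800, 0.0810) = 0.0713
((~F | A) | E) | (~E & (~C & F)) = a + b − a·b on (0.9351, 0.0713) = 0.9397
~(((~F | A) | E) | (~E & (~C & F))) = 1 − 0.9397 = 0.0603

0.060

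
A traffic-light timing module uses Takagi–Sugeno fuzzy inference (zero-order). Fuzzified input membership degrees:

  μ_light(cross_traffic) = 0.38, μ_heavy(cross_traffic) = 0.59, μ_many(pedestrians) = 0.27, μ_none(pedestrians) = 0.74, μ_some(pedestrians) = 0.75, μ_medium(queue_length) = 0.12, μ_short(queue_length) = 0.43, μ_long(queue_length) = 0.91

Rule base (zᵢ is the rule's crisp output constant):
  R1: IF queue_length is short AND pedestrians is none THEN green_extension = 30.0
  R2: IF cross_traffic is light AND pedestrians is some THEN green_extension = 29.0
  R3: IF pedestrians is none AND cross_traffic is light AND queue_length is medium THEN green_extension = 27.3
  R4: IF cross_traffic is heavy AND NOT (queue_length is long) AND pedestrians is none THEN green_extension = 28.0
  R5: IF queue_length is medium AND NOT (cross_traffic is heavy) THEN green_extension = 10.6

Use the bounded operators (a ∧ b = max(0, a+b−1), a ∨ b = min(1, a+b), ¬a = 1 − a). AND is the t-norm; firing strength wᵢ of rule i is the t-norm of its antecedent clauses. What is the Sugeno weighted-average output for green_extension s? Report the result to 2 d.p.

R1 (z=30.0): short=0.43, none=0.74; AND[max(0, a+b−1)] → w = 0.17
R2 (z=29.0): light=0.38, some=0.75; AND[max(0, a+b−1)] → w = 0.13
R3 (z=27.3): none=0.74, light=0.38, medium=0.12; AND[max(0, a+b−1)] → w = 0.00
R4 (z=28.0): heavy=0.59, ¬long=1−0.91=0.09, none=0.74; AND[max(0, a+b−1)] → w = 0.00
R5 (z=10.6): medium=0.12, ¬heavy=1−0.59=0.41; AND[max(0, a+b−1)] → w = 0.00
Weighted average = (0.17·30.0 + 0.13·29.0 + 0.00·27.3 + 0.00·28.0 + 0.00·10.6) / (0.17 + 0.13 + 0.00 + 0.00 + 0.00)
  = 8.8700 / 0.3000 = 29.57

29.57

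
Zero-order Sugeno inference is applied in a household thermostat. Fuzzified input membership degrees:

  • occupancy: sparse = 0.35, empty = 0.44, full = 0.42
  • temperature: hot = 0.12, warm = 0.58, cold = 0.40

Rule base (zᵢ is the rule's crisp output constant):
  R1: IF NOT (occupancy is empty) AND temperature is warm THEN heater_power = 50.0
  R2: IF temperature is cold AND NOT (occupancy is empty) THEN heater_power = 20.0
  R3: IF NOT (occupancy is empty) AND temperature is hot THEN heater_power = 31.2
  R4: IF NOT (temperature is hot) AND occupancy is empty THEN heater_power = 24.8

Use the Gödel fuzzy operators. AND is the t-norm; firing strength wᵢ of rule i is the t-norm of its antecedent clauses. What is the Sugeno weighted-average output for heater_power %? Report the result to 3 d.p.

R1 (z=50.0): ¬empty=1−0.44=0.56, warm=0.58; AND[min(a, b)] → w = 0.56
R2 (z=20.0): cold=0.40, ¬empty=1−0.44=0.56; AND[min(a, b)] → w = 0.40
R3 (z=31.2): ¬empty=1−0.44=0.56, hot=0.12; AND[min(a, b)] → w = 0.12
R4 (z=24.8): ¬hot=1−0.12=0.88, empty=0.44; AND[min(a, b)] → w = 0.44
Weighted average = (0.56·50.0 + 0.40·20.0 + 0.12·31.2 + 0.44·24.8) / (0.56 + 0.40 + 0.12 + 0.44)
  = 50.6560 / 1.5200 = 33.326

33.326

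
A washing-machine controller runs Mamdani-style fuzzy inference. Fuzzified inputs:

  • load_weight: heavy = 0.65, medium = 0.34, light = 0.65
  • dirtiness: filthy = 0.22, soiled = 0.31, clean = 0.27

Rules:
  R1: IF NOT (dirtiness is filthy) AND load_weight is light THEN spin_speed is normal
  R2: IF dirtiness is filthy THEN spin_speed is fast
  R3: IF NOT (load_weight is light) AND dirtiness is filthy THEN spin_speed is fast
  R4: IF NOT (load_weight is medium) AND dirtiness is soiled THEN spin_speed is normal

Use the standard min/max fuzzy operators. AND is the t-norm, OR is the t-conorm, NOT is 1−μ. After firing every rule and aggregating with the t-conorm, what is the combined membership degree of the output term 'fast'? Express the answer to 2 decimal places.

R1: ¬filthy=1−0.22=0.78, light=0.65; AND[min(a, b)] → w = 0.65
R2: filthy=0.22 → w = 0.22
R3: ¬light=1−0.65=0.35, filthy=0.22; AND[min(a, b)] → w = 0.22
R4: ¬medium=1−0.34=0.66, soiled=0.31; AND[min(a, b)] → w = 0.31
Rules with consequent 'fast': {R2, R3} → strengths 0.22, 0.22
Aggregate via t-conorm [max(a, b)]: 0.22

0.22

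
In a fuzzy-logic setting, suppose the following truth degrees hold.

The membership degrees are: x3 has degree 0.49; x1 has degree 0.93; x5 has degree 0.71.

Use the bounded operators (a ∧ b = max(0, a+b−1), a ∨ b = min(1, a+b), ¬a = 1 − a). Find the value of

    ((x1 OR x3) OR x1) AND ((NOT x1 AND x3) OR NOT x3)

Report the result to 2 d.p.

0.51

x1 OR x3 = min(1, a+b) on (0.93, 0.49) = 1.00
(x1 OR x3) OR x1 = min(1, a+b) on (1.00, 0.93) = 1.00
NOT x1 = 1 − 0.93 = 0.07
NOT x1 AND x3 = max(0, a+b−1) on (0.07, 0.49) = 0.00
NOT x3 = 1 − 0.49 = 0.51
(NOT x1 AND x3) OR NOT x3 = min(1, a+b) on (0.00, 0.51) = 0.51
((x1 OR x3) OR x1) AND ((NOT x1 AND x3) OR NOT x3) = max(0, a+b−1) on (1.00, 0.51) = 0.51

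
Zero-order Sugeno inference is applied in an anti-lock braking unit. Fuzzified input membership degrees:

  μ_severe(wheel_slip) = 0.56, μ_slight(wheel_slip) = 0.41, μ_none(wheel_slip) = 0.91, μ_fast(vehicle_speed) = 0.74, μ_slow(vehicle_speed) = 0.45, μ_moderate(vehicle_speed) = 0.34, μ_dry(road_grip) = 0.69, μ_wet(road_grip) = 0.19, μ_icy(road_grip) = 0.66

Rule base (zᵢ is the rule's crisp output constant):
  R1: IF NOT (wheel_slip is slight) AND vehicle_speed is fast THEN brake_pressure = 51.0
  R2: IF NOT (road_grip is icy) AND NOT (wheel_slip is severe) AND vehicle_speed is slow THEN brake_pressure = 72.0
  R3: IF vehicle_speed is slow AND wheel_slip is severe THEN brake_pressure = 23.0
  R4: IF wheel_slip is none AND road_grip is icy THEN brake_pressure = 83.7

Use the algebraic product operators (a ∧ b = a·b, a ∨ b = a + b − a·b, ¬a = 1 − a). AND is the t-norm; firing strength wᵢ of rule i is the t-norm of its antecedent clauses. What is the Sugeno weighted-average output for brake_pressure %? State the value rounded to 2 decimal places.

61.32

R1 (z=51.0): ¬slight=1−0.41=0.59, fast=0.74; AND[a·b] → w = 0.4366
R2 (z=72.0): ¬icy=1−0.66=0.34, ¬severe=1−0.56=0.44, slow=0.45; AND[a·b] → w = 0.0673
R3 (z=23.0): slow=0.45, severe=0.56; AND[a·b] → w = 0.2520
R4 (z=83.7): none=0.91, icy=0.66; AND[a·b] → w = 0.6006
Weighted average = (0.4366·51.0 + 0.0673·72.0 + 0.2520·23.0 + 0.6006·83.7) / (0.4366 + 0.0673 + 0.2520 + 0.6006)
  = 83.1799 / 1.3565 = 61.32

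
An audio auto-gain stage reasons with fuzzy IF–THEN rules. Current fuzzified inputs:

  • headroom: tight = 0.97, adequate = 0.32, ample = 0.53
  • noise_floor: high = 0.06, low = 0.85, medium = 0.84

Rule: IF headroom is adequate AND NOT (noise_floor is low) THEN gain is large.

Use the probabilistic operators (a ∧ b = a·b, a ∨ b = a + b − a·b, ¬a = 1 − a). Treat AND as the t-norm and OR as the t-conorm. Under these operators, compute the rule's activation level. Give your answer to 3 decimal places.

firing strength: adequate=0.32, ¬low=1−0.85=0.15; AND[a·b] → w = 0.0480

0.048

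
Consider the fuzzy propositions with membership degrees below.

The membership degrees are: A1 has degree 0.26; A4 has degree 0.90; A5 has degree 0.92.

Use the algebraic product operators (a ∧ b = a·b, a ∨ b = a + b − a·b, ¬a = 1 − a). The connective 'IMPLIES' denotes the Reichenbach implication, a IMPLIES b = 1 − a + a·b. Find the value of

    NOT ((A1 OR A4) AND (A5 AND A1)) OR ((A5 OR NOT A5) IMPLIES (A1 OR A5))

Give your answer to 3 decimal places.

A1 OR A4 = a + b − a·b on (0.2600, 0.9000) = 0.9260
A5 AND A1 = a·b on (0.9200, 0.2600) = 0.2392
(A1 OR A4) AND (A5 AND A1) = a·b on (0.9260, 0.2392) = 0.2215
NOT ((A1 OR A4) AND (A5 AND A1)) = 1 − 0.2215 = 0.7785
NOT A5 = 1 − 0.9200 = 0.0800
A5 OR NOT A5 = a + b − a·b on (0.9200, 0.0800) = 0.9264
A1 OR A5 = a + b − a·b on (0.2600, 0.9200) = 0.9408
(A5 OR NOT A5) IMPLIES (A1 OR A5)  [Reichenbach: 1 − a + a·b] with a=0.9264, b=0.9408 → 0.9452
NOT ((A1 OR A4) AND (A5 AND A1)) OR ((A5 OR NOT A5) IMPLIES (A1 OR A5)) = a + b − a·b on (0.7785, 0.9452) = 0.9879

0.988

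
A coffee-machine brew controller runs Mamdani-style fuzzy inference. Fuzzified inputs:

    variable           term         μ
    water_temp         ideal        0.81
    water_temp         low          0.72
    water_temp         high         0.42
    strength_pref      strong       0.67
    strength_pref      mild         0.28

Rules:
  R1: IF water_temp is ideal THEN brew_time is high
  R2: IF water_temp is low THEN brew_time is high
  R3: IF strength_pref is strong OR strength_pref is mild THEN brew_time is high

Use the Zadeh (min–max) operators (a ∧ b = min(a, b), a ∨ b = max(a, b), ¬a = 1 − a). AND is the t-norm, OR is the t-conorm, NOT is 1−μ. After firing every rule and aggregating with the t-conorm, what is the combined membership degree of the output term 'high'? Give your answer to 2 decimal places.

0.81

R1: ideal=0.81 → w = 0.81
R2: low=0.72 → w = 0.72
R3: strong=0.67, mild=0.28; OR[max(a, b)] → w = 0.67
Rules with consequent 'high': {R1, R2, R3} → strengths 0.81, 0.72, 0.67
Aggregate via t-conorm [max(a, b)]: 0.81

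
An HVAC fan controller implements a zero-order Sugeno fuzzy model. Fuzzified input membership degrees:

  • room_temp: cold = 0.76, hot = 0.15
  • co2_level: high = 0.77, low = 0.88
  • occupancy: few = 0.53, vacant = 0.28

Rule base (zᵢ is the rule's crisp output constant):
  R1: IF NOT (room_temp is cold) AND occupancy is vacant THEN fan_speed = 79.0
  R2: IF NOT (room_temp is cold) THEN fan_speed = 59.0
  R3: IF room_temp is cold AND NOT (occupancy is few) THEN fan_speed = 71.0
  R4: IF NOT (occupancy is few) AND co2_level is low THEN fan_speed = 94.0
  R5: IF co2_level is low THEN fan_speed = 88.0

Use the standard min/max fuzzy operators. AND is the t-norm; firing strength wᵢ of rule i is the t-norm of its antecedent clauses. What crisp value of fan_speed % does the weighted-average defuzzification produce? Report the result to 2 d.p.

R1 (z=79.0): ¬cold=1−0.76=0.24, vacant=0.28; AND[min(a, b)] → w = 0.24
R2 (z=59.0): ¬cold=1−0.76=0.24 → w = 0.24
R3 (z=71.0): cold=0.76, ¬few=1−0.53=0.47; AND[min(a, b)] → w = 0.47
R4 (z=94.0): ¬few=1−0.53=0.47, low=0.88; AND[min(a, b)] → w = 0.47
R5 (z=88.0): low=0.88 → w = 0.88
Weighted average = (0.24·79.0 + 0.24·59.0 + 0.47·71.0 + 0.47·94.0 + 0.88·88.0) / (0.24 + 0.24 + 0.47 + 0.47 + 0.88)
  = 188.1100 / 2.3000 = 81.79

81.79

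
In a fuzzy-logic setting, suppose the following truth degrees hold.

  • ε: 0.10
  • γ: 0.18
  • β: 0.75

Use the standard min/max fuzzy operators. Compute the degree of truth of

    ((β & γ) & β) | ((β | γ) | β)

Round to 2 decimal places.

β & γ = min(a, b) on (0.75, 0.18) = 0.18
(β & γ) & β = min(a, b) on (0.18, 0.75) = 0.18
β | γ = max(a, b) on (0.75, 0.18) = 0.75
(β | γ) | β = max(a, b) on (0.75, 0.75) = 0.75
((β & γ) & β) | ((β | γ) | β) = max(a, b) on (0.18, 0.75) = 0.75

0.75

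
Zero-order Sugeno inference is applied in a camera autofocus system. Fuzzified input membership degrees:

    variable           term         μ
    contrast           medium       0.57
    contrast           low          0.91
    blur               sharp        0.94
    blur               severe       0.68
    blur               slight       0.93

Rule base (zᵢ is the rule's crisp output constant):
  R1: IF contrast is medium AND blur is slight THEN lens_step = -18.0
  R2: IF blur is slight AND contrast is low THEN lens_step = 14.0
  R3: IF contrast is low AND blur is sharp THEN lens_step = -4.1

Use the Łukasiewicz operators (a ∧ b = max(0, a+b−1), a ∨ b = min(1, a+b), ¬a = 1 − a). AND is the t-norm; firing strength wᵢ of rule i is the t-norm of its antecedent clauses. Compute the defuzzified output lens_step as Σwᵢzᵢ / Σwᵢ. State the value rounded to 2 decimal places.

R1 (z=-18.0): medium=0.57, slight=0.93; AND[max(0, a+b−1)] → w = 0.50
R2 (z=14.0): slight=0.93, low=0.91; AND[max(0, a+b−1)] → w = 0.84
R3 (z=-4.1): low=0.91, sharp=0.94; AND[max(0, a+b−1)] → w = 0.85
Weighted average = (0.50·-18.0 + 0.84·14.0 + 0.85·-4.1) / (0.50 + 0.84 + 0.85)
  = -0.7250 / 2.1900 = -0.33

-0.33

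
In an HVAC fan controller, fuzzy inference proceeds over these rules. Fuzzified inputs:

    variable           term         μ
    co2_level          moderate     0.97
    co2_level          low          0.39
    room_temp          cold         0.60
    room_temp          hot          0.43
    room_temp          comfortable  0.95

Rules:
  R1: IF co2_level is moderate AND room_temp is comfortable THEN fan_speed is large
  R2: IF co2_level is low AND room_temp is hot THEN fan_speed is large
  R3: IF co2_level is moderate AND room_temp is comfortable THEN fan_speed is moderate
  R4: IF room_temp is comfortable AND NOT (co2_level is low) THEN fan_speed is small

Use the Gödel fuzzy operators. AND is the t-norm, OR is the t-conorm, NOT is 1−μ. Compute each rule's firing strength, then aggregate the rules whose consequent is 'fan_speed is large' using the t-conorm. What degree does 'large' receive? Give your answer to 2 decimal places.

R1: moderate=0.97, comfortable=0.95; AND[min(a, b)] → w = 0.95
R2: low=0.39, hot=0.43; AND[min(a, b)] → w = 0.39
R3: moderate=0.97, comfortable=0.95; AND[min(a, b)] → w = 0.95
R4: comfortable=0.95, ¬low=1−0.39=0.61; AND[min(a, b)] → w = 0.61
Rules with consequent 'large': {R1, R2} → strengths 0.95, 0.39
Aggregate via t-conorm [max(a, b)]: 0.95

0.95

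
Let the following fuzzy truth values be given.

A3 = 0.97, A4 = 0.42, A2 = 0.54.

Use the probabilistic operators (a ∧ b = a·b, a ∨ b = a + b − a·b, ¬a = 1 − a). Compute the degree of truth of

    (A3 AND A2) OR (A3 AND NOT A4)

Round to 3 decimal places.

0.792

A3 AND A2 = a·b on (0.9700, 0.5400) = 0.5238
NOT A4 = 1 − 0.4200 = 0.5800
A3 AND NOT A4 = a·b on (0.9700, 0.5800) = 0.5626
(A3 AND A2) OR (A3 AND NOT A4) = a + b − a·b on (0.5238, 0.5626) = 0.7917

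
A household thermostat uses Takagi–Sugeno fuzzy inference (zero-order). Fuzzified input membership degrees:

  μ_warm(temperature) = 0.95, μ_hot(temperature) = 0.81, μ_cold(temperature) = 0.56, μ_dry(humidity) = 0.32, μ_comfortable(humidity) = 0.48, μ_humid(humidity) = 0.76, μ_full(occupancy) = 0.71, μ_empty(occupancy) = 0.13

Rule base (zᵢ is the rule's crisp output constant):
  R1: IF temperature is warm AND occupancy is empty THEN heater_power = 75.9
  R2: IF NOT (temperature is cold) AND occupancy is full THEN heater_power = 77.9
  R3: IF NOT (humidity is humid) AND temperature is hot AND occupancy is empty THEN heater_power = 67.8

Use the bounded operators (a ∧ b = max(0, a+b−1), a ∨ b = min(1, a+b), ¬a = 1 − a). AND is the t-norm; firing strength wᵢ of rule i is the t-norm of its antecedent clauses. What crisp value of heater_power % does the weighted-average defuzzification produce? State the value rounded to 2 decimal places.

R1 (z=75.9): warm=0.95, empty=0.13; AND[max(0, a+b−1)] → w = 0.08
R2 (z=77.9): ¬cold=1−0.56=0.44, full=0.71; AND[max(0, a+b−1)] → w = 0.15
R3 (z=67.8): ¬humid=1−0.76=0.24, hot=0.81, empty=0.13; AND[max(0, a+b−1)] → w = 0.00
Weighted average = (0.08·75.9 + 0.15·77.9 + 0.00·67.8) / (0.08 + 0.15 + 0.00)
  = 17.7570 / 0.2300 = 77.20

77.20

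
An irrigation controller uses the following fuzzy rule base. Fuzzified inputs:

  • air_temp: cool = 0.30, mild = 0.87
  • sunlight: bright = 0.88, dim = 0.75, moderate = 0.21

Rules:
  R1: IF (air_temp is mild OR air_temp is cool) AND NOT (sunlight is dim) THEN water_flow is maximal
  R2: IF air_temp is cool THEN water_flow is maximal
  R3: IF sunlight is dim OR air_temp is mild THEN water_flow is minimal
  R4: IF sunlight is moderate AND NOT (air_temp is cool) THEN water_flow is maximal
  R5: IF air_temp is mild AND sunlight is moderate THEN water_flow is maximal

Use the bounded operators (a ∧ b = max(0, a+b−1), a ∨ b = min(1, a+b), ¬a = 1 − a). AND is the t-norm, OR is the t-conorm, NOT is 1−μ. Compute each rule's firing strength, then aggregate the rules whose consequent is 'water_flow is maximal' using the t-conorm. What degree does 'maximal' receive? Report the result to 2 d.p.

0.63

R1: (mild=0.87 OR cool=0.30) = 1.00; AND[max(0, a+b−1)] with ¬dim=1−0.75=0.25 → w = 0.25
R2: cool=0.30 → w = 0.30
R3: dim=0.75, mild=0.87; OR[min(1, a+b)] → w = 1.00
R4: moderate=0.21, ¬cool=1−0.30=0.70; AND[max(0, a+b−1)] → w = 0.00
R5: mild=0.87, moderate=0.21; AND[max(0, a+b−1)] → w = 0.08
Rules with consequent 'maximal': {R1, R2, R4, R5} → strengths 0.25, 0.30, 0.00, 0.08
Aggregate via t-conorm [min(1, a+b)]: 0.63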